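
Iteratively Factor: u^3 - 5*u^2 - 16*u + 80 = (u - 5)*(u^2 - 16) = (u - 5)*(u - 4)*(u + 4)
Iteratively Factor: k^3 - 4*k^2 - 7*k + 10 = (k - 5)*(k^2 + k - 2) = (k - 5)*(k - 1)*(k + 2)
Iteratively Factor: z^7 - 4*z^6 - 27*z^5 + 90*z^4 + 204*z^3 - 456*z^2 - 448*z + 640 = (z - 2)*(z^6 - 2*z^5 - 31*z^4 + 28*z^3 + 260*z^2 + 64*z - 320) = (z - 5)*(z - 2)*(z^5 + 3*z^4 - 16*z^3 - 52*z^2 + 64) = (z - 5)*(z - 2)*(z + 2)*(z^4 + z^3 - 18*z^2 - 16*z + 32) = (z - 5)*(z - 2)*(z + 2)*(z + 4)*(z^3 - 3*z^2 - 6*z + 8) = (z - 5)*(z - 2)*(z - 1)*(z + 2)*(z + 4)*(z^2 - 2*z - 8) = (z - 5)*(z - 4)*(z - 2)*(z - 1)*(z + 2)*(z + 4)*(z + 2)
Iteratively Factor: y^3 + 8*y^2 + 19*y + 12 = (y + 4)*(y^2 + 4*y + 3) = (y + 1)*(y + 4)*(y + 3)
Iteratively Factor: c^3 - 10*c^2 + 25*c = (c)*(c^2 - 10*c + 25) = c*(c - 5)*(c - 5)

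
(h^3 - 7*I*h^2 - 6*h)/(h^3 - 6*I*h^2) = (h - I)/h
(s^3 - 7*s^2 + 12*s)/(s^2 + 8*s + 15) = s*(s^2 - 7*s + 12)/(s^2 + 8*s + 15)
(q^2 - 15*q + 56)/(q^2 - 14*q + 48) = (q - 7)/(q - 6)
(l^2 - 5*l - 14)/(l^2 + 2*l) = (l - 7)/l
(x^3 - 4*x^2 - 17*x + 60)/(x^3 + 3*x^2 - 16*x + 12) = (x^3 - 4*x^2 - 17*x + 60)/(x^3 + 3*x^2 - 16*x + 12)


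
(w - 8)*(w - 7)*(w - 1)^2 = w^4 - 17*w^3 + 87*w^2 - 127*w + 56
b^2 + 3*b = b*(b + 3)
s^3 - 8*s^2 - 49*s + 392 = (s - 8)*(s - 7)*(s + 7)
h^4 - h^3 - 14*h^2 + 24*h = h*(h - 3)*(h - 2)*(h + 4)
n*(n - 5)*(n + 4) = n^3 - n^2 - 20*n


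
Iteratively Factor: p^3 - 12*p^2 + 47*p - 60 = (p - 4)*(p^2 - 8*p + 15) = (p - 5)*(p - 4)*(p - 3)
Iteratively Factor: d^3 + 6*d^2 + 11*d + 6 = (d + 1)*(d^2 + 5*d + 6) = (d + 1)*(d + 3)*(d + 2)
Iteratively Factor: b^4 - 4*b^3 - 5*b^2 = (b)*(b^3 - 4*b^2 - 5*b) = b*(b + 1)*(b^2 - 5*b) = b^2*(b + 1)*(b - 5)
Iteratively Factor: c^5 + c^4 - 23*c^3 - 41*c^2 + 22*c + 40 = (c - 5)*(c^4 + 6*c^3 + 7*c^2 - 6*c - 8) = (c - 5)*(c + 2)*(c^3 + 4*c^2 - c - 4) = (c - 5)*(c + 2)*(c + 4)*(c^2 - 1) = (c - 5)*(c - 1)*(c + 2)*(c + 4)*(c + 1)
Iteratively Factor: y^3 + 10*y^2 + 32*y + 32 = (y + 4)*(y^2 + 6*y + 8) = (y + 2)*(y + 4)*(y + 4)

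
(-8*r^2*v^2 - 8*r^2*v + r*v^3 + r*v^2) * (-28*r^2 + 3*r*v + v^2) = 224*r^4*v^2 + 224*r^4*v - 52*r^3*v^3 - 52*r^3*v^2 - 5*r^2*v^4 - 5*r^2*v^3 + r*v^5 + r*v^4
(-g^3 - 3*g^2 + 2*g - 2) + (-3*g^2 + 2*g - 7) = -g^3 - 6*g^2 + 4*g - 9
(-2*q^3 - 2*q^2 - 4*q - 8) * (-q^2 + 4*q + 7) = 2*q^5 - 6*q^4 - 18*q^3 - 22*q^2 - 60*q - 56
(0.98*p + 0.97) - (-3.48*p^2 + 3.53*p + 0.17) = 3.48*p^2 - 2.55*p + 0.8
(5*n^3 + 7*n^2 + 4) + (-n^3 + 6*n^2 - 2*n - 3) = 4*n^3 + 13*n^2 - 2*n + 1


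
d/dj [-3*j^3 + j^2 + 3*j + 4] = -9*j^2 + 2*j + 3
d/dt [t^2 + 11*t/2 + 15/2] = 2*t + 11/2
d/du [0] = 0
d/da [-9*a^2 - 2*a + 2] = -18*a - 2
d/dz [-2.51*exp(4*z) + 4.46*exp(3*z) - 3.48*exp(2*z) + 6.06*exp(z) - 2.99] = (-10.04*exp(3*z) + 13.38*exp(2*z) - 6.96*exp(z) + 6.06)*exp(z)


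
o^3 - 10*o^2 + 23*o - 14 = (o - 7)*(o - 2)*(o - 1)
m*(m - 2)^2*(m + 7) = m^4 + 3*m^3 - 24*m^2 + 28*m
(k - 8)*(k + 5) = k^2 - 3*k - 40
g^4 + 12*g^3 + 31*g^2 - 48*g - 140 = (g - 2)*(g + 2)*(g + 5)*(g + 7)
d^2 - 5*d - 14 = (d - 7)*(d + 2)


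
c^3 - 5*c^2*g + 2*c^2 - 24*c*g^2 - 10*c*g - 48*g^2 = (c + 2)*(c - 8*g)*(c + 3*g)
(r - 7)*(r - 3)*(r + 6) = r^3 - 4*r^2 - 39*r + 126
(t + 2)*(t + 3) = t^2 + 5*t + 6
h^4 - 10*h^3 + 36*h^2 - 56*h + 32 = (h - 4)*(h - 2)^3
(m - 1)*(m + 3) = m^2 + 2*m - 3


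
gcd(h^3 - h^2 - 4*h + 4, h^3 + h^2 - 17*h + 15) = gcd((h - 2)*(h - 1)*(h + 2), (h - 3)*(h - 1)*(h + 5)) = h - 1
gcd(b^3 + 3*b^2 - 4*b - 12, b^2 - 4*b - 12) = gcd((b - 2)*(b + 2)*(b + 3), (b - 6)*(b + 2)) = b + 2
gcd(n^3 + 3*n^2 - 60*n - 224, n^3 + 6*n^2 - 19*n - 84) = n + 7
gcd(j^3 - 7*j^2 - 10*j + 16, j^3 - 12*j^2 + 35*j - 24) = j^2 - 9*j + 8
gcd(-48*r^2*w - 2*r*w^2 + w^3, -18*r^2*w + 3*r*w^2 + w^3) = 6*r*w + w^2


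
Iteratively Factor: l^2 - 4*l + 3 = (l - 3)*(l - 1)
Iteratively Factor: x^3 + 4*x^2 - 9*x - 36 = (x - 3)*(x^2 + 7*x + 12) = (x - 3)*(x + 3)*(x + 4)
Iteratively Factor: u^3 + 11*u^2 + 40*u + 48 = (u + 4)*(u^2 + 7*u + 12) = (u + 3)*(u + 4)*(u + 4)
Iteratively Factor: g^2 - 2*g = (g)*(g - 2)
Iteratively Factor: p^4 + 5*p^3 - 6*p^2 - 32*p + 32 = (p - 1)*(p^3 + 6*p^2 - 32) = (p - 1)*(p + 4)*(p^2 + 2*p - 8) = (p - 2)*(p - 1)*(p + 4)*(p + 4)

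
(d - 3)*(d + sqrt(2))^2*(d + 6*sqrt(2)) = d^4 - 3*d^3 + 8*sqrt(2)*d^3 - 24*sqrt(2)*d^2 + 26*d^2 - 78*d + 12*sqrt(2)*d - 36*sqrt(2)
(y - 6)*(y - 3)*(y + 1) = y^3 - 8*y^2 + 9*y + 18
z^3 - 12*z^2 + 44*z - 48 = (z - 6)*(z - 4)*(z - 2)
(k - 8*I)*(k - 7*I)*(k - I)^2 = k^4 - 17*I*k^3 - 87*k^2 + 127*I*k + 56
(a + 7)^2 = a^2 + 14*a + 49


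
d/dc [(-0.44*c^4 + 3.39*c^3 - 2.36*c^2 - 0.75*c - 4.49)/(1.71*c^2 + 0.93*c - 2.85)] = (-1.5048*c^5 + 4.5693*c^4 + 11.3214*c^3 - 29.8968*c^2 + 28.8078*c + 6.3132)/(2.9241*c^4 + 3.1806*c^3 - 8.8821*c^2 - 5.301*c + 8.1225)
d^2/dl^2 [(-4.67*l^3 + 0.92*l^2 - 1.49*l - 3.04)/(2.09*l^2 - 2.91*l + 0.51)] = (5.6843418860808e-14*l^4 - 70.96279*l^3 - 43.97343*l^2 + 113.175*l - 48.94941)/(9.129329*l^6 - 38.133513*l^5 + 59.77818*l^4 - 43.252785*l^3 + 14.58702*l^2 - 2.270673*l + 0.132651)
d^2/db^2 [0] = 0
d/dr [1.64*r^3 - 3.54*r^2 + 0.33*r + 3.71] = 4.92*r^2 - 7.08*r + 0.33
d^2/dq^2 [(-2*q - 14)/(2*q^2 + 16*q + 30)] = 2*(-4*(q + 4)^2*(q + 7) + 3*(q + 5)*(q^2 + 8*q + 15))/(q^2 + 8*q + 15)^3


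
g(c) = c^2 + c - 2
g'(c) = 2*c + 1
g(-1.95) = -0.15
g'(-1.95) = -2.90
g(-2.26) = 0.85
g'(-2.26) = -3.52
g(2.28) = 5.48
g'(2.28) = 5.56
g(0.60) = -1.04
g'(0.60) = 2.20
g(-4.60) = 14.56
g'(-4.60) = -8.20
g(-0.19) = -2.15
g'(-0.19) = 0.62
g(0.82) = -0.51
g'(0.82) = 2.64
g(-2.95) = 3.75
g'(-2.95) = -4.90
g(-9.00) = 70.00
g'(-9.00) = -17.00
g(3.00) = 10.00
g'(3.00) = 7.00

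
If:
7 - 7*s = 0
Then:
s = 1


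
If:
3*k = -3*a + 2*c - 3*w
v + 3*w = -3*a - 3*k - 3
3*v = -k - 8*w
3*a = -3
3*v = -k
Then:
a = -1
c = -3/2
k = 0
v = 0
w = 0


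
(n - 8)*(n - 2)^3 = n^4 - 14*n^3 + 60*n^2 - 104*n + 64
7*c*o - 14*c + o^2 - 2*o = (7*c + o)*(o - 2)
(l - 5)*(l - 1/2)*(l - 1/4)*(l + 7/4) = l^4 - 4*l^3 - 99*l^2/16 + 197*l/32 - 35/32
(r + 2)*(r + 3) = r^2 + 5*r + 6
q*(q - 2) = q^2 - 2*q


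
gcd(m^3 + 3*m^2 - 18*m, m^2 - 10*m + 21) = m - 3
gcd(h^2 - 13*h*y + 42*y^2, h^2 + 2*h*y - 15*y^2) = 1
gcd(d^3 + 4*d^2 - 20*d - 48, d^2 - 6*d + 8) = d - 4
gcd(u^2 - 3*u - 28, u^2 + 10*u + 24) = u + 4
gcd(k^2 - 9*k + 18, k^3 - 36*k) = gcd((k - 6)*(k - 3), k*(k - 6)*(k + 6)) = k - 6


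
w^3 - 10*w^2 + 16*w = w*(w - 8)*(w - 2)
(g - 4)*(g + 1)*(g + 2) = g^3 - g^2 - 10*g - 8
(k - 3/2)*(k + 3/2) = k^2 - 9/4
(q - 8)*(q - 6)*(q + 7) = q^3 - 7*q^2 - 50*q + 336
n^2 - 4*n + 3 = (n - 3)*(n - 1)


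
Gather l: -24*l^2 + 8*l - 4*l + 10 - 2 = -24*l^2 + 4*l + 8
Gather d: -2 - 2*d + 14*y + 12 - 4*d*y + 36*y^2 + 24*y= d*(-4*y - 2) + 36*y^2 + 38*y + 10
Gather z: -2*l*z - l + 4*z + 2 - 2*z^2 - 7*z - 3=-l - 2*z^2 + z*(-2*l - 3) - 1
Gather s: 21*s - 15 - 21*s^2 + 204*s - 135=-21*s^2 + 225*s - 150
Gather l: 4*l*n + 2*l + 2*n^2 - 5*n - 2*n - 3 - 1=l*(4*n + 2) + 2*n^2 - 7*n - 4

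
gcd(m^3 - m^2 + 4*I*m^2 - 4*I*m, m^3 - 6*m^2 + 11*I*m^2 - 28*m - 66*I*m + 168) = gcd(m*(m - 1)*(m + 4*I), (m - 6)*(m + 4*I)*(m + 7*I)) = m + 4*I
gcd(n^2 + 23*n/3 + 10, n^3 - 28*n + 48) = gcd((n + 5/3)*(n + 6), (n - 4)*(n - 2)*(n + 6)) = n + 6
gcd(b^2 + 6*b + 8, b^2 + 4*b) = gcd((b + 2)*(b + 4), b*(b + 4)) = b + 4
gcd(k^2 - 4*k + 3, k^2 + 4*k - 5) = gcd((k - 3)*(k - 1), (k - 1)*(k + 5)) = k - 1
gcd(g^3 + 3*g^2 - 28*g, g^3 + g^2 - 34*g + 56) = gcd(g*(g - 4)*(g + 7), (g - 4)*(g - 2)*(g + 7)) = g^2 + 3*g - 28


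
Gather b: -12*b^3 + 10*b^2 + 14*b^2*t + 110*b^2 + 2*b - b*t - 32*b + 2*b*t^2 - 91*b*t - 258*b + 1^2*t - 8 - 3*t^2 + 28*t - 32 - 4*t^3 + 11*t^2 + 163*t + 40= -12*b^3 + b^2*(14*t + 120) + b*(2*t^2 - 92*t - 288) - 4*t^3 + 8*t^2 + 192*t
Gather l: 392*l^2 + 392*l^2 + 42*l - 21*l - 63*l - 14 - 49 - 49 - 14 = 784*l^2 - 42*l - 126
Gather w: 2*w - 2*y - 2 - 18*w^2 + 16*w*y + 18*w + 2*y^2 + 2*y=-18*w^2 + w*(16*y + 20) + 2*y^2 - 2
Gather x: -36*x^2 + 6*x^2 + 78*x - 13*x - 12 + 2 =-30*x^2 + 65*x - 10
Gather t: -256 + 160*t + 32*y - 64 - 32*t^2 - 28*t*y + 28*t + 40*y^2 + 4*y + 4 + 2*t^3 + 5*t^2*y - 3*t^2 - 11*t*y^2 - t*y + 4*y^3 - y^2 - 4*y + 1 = 2*t^3 + t^2*(5*y - 35) + t*(-11*y^2 - 29*y + 188) + 4*y^3 + 39*y^2 + 32*y - 315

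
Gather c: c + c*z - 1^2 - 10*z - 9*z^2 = c*(z + 1) - 9*z^2 - 10*z - 1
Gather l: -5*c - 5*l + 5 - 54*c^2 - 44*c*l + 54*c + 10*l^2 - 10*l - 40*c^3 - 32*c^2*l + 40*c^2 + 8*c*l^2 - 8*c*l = -40*c^3 - 14*c^2 + 49*c + l^2*(8*c + 10) + l*(-32*c^2 - 52*c - 15) + 5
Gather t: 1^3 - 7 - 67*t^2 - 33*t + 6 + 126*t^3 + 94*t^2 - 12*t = 126*t^3 + 27*t^2 - 45*t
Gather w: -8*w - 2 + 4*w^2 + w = 4*w^2 - 7*w - 2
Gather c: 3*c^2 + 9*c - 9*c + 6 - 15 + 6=3*c^2 - 3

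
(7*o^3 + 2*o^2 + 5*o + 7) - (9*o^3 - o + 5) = -2*o^3 + 2*o^2 + 6*o + 2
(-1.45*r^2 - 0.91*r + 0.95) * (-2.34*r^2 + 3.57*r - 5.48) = 3.393*r^4 - 3.0471*r^3 + 2.4743*r^2 + 8.3783*r - 5.206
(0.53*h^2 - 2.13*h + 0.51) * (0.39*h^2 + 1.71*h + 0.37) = 0.2067*h^4 + 0.0756*h^3 - 3.2473*h^2 + 0.0840000000000001*h + 0.1887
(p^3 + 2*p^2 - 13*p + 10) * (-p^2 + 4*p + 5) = -p^5 + 2*p^4 + 26*p^3 - 52*p^2 - 25*p + 50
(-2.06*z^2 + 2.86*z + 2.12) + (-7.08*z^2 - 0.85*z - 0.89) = -9.14*z^2 + 2.01*z + 1.23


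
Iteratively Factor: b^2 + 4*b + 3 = (b + 1)*(b + 3)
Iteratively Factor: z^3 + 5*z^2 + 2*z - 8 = (z + 2)*(z^2 + 3*z - 4) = (z - 1)*(z + 2)*(z + 4)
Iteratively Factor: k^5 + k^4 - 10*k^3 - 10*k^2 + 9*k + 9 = (k - 3)*(k^4 + 4*k^3 + 2*k^2 - 4*k - 3) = (k - 3)*(k + 3)*(k^3 + k^2 - k - 1) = (k - 3)*(k + 1)*(k + 3)*(k^2 - 1) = (k - 3)*(k - 1)*(k + 1)*(k + 3)*(k + 1)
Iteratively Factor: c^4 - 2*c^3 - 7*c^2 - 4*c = (c + 1)*(c^3 - 3*c^2 - 4*c) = (c - 4)*(c + 1)*(c^2 + c) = c*(c - 4)*(c + 1)*(c + 1)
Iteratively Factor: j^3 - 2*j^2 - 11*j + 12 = (j - 4)*(j^2 + 2*j - 3) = (j - 4)*(j + 3)*(j - 1)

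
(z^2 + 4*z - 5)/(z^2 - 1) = (z + 5)/(z + 1)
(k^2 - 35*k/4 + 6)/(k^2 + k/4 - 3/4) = (k - 8)/(k + 1)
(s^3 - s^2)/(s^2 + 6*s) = s*(s - 1)/(s + 6)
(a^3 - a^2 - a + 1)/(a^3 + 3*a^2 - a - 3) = (a - 1)/(a + 3)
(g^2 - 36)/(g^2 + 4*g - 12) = (g - 6)/(g - 2)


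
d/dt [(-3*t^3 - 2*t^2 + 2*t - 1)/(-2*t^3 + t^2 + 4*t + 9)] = (-7*t^4 - 16*t^3 - 97*t^2 - 34*t + 22)/(4*t^6 - 4*t^5 - 15*t^4 - 28*t^3 + 34*t^2 + 72*t + 81)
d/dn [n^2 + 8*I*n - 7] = 2*n + 8*I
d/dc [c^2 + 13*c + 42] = 2*c + 13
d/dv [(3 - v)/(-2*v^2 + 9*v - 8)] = (2*v^2 - 9*v - (v - 3)*(4*v - 9) + 8)/(2*v^2 - 9*v + 8)^2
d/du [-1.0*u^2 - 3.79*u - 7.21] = -2.0*u - 3.79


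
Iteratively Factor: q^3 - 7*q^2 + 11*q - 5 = (q - 1)*(q^2 - 6*q + 5) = (q - 5)*(q - 1)*(q - 1)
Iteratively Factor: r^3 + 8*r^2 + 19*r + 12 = (r + 1)*(r^2 + 7*r + 12) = (r + 1)*(r + 3)*(r + 4)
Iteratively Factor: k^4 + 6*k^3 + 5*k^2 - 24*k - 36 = (k + 3)*(k^3 + 3*k^2 - 4*k - 12) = (k + 3)^2*(k^2 - 4) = (k - 2)*(k + 3)^2*(k + 2)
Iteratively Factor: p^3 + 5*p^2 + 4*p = (p + 4)*(p^2 + p) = p*(p + 4)*(p + 1)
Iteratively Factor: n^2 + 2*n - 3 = (n - 1)*(n + 3)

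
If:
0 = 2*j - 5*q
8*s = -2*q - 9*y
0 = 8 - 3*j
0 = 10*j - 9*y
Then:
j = 8/3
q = 16/15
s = -18/5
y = 80/27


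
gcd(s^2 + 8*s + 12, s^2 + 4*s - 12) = s + 6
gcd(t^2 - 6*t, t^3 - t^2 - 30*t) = t^2 - 6*t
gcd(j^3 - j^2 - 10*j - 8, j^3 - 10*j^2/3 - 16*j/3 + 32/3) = j^2 - 2*j - 8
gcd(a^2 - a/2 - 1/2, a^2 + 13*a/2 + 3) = a + 1/2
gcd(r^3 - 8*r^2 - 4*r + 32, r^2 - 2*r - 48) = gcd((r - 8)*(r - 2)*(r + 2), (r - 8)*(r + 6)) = r - 8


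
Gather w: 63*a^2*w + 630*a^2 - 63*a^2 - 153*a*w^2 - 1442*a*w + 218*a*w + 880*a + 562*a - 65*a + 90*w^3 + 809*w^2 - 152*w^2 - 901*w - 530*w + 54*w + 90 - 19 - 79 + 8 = 567*a^2 + 1377*a + 90*w^3 + w^2*(657 - 153*a) + w*(63*a^2 - 1224*a - 1377)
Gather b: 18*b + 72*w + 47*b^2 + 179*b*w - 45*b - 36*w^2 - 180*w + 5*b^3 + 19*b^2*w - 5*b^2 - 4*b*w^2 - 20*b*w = 5*b^3 + b^2*(19*w + 42) + b*(-4*w^2 + 159*w - 27) - 36*w^2 - 108*w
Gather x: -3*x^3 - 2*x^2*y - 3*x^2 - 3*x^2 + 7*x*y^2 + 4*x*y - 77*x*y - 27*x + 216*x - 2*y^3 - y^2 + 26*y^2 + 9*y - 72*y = -3*x^3 + x^2*(-2*y - 6) + x*(7*y^2 - 73*y + 189) - 2*y^3 + 25*y^2 - 63*y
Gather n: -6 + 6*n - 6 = 6*n - 12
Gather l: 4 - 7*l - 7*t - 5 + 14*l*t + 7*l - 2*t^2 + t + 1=14*l*t - 2*t^2 - 6*t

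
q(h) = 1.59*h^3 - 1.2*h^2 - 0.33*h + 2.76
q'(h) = 4.77*h^2 - 2.4*h - 0.33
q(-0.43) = 2.55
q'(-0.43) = 1.58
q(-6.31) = -442.41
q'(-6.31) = 204.74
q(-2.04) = -15.06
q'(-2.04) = 24.42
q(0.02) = 2.75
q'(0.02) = -0.38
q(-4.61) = -177.00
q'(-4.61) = 112.11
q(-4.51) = -166.02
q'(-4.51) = 107.52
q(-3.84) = -103.70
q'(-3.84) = 79.22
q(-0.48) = 2.47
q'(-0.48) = 1.92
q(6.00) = 301.02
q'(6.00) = 156.99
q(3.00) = 33.90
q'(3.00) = 35.40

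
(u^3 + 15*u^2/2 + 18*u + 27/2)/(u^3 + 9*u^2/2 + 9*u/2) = (u + 3)/u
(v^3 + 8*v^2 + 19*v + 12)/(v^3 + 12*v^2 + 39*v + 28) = (v + 3)/(v + 7)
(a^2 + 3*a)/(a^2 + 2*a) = (a + 3)/(a + 2)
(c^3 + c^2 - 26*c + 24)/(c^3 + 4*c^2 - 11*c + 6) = (c - 4)/(c - 1)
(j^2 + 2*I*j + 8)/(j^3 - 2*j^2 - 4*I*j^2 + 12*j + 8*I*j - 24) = (j^2 + 2*I*j + 8)/(j^3 + j^2*(-2 - 4*I) + j*(12 + 8*I) - 24)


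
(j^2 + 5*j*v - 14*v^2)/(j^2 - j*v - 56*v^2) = (-j + 2*v)/(-j + 8*v)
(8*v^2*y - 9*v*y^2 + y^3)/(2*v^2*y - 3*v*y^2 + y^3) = (-8*v + y)/(-2*v + y)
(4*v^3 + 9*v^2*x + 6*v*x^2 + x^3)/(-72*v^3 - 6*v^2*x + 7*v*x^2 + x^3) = (v^2 + 2*v*x + x^2)/(-18*v^2 + 3*v*x + x^2)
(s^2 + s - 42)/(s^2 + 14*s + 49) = (s - 6)/(s + 7)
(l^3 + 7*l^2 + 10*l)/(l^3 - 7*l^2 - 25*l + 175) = l*(l + 2)/(l^2 - 12*l + 35)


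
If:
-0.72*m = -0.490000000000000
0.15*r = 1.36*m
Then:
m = 0.68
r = 6.17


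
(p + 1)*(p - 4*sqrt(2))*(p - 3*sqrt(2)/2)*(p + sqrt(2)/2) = p^4 - 5*sqrt(2)*p^3 + p^3 - 5*sqrt(2)*p^2 + 13*p^2/2 + 13*p/2 + 6*sqrt(2)*p + 6*sqrt(2)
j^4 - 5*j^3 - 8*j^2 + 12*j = j*(j - 6)*(j - 1)*(j + 2)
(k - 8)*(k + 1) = k^2 - 7*k - 8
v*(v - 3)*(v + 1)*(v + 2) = v^4 - 7*v^2 - 6*v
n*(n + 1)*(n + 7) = n^3 + 8*n^2 + 7*n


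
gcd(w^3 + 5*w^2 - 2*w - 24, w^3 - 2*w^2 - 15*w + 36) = w + 4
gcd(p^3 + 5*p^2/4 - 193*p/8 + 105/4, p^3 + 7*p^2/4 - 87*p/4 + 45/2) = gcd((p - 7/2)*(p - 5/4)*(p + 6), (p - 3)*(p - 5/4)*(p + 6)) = p^2 + 19*p/4 - 15/2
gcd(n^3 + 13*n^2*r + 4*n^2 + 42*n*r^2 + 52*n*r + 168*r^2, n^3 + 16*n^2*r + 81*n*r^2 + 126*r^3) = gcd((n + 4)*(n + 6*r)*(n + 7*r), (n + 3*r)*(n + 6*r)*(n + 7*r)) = n^2 + 13*n*r + 42*r^2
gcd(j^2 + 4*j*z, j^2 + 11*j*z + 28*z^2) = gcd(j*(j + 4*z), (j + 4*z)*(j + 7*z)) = j + 4*z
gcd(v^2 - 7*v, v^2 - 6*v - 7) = v - 7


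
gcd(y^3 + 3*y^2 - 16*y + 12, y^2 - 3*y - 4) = 1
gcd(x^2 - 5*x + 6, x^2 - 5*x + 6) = x^2 - 5*x + 6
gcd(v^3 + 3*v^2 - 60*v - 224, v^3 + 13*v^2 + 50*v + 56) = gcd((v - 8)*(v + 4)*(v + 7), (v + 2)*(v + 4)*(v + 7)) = v^2 + 11*v + 28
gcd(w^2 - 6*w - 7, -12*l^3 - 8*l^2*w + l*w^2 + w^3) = 1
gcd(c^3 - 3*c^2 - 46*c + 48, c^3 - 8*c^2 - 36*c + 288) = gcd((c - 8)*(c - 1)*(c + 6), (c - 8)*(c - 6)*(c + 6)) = c^2 - 2*c - 48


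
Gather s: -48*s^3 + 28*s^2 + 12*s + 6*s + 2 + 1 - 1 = -48*s^3 + 28*s^2 + 18*s + 2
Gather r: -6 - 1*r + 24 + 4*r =3*r + 18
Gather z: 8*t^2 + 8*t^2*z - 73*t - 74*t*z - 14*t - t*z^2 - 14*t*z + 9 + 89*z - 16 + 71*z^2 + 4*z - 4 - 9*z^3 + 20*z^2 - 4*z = 8*t^2 - 87*t - 9*z^3 + z^2*(91 - t) + z*(8*t^2 - 88*t + 89) - 11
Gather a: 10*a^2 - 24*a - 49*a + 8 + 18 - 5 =10*a^2 - 73*a + 21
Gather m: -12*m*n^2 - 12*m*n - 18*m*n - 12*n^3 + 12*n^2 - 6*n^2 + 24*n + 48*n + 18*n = m*(-12*n^2 - 30*n) - 12*n^3 + 6*n^2 + 90*n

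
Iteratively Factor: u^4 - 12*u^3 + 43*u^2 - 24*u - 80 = (u + 1)*(u^3 - 13*u^2 + 56*u - 80) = (u - 4)*(u + 1)*(u^2 - 9*u + 20) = (u - 5)*(u - 4)*(u + 1)*(u - 4)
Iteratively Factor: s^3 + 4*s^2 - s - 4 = (s + 1)*(s^2 + 3*s - 4) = (s - 1)*(s + 1)*(s + 4)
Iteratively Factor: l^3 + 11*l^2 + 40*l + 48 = (l + 4)*(l^2 + 7*l + 12) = (l + 4)^2*(l + 3)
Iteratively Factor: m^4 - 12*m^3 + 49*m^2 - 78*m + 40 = (m - 2)*(m^3 - 10*m^2 + 29*m - 20) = (m - 4)*(m - 2)*(m^2 - 6*m + 5) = (m - 4)*(m - 2)*(m - 1)*(m - 5)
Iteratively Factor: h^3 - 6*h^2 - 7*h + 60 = (h + 3)*(h^2 - 9*h + 20) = (h - 4)*(h + 3)*(h - 5)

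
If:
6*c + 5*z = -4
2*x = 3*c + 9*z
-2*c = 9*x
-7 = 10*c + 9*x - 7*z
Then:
No Solution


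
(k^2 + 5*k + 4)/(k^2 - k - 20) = (k + 1)/(k - 5)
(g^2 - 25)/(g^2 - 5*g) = (g + 5)/g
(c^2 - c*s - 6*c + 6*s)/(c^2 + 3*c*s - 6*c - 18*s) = (c - s)/(c + 3*s)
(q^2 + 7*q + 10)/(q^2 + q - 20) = (q + 2)/(q - 4)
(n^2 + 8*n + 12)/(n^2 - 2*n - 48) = (n + 2)/(n - 8)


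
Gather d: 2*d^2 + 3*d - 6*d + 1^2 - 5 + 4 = 2*d^2 - 3*d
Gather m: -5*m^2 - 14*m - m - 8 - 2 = -5*m^2 - 15*m - 10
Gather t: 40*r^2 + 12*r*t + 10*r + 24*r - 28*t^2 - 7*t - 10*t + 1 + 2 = 40*r^2 + 34*r - 28*t^2 + t*(12*r - 17) + 3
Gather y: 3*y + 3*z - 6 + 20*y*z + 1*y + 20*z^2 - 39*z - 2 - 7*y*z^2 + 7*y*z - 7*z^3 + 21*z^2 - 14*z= y*(-7*z^2 + 27*z + 4) - 7*z^3 + 41*z^2 - 50*z - 8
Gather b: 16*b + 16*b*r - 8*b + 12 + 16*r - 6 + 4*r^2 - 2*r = b*(16*r + 8) + 4*r^2 + 14*r + 6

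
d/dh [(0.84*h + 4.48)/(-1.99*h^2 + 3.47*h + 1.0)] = (1.6716*h^2 + 17.8304*h - 14.7056)/(3.9601*h^4 - 13.8106*h^3 + 8.0609*h^2 + 6.94*h + 1.0)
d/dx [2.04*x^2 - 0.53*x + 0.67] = 4.08*x - 0.53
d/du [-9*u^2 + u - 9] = 1 - 18*u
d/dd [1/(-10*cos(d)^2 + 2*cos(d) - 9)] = 2*(1 - 10*cos(d))*sin(d)/(10*cos(d)^2 - 2*cos(d) + 9)^2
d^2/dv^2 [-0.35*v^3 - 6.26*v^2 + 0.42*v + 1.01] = -2.1*v - 12.52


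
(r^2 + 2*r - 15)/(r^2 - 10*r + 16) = (r^2 + 2*r - 15)/(r^2 - 10*r + 16)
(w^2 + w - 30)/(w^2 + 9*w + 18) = (w - 5)/(w + 3)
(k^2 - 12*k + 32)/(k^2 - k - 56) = (k - 4)/(k + 7)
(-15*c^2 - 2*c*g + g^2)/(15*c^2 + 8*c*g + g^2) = (-5*c + g)/(5*c + g)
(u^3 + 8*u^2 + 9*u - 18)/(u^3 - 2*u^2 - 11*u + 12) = (u + 6)/(u - 4)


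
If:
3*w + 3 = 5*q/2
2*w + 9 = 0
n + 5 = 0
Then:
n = -5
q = -21/5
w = -9/2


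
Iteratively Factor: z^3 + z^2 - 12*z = (z)*(z^2 + z - 12) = z*(z - 3)*(z + 4)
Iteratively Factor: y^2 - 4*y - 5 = (y - 5)*(y + 1)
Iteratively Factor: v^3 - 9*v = (v)*(v^2 - 9) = v*(v - 3)*(v + 3)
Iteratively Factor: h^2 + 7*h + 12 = (h + 4)*(h + 3)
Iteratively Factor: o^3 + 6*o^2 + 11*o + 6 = (o + 1)*(o^2 + 5*o + 6) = (o + 1)*(o + 3)*(o + 2)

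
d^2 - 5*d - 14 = (d - 7)*(d + 2)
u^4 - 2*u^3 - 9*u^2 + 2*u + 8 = (u - 4)*(u - 1)*(u + 1)*(u + 2)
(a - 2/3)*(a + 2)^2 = a^3 + 10*a^2/3 + 4*a/3 - 8/3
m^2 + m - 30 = (m - 5)*(m + 6)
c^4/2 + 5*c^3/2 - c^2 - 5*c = c*(c/2 + sqrt(2)/2)*(c + 5)*(c - sqrt(2))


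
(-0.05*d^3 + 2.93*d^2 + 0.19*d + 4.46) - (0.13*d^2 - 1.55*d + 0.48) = -0.05*d^3 + 2.8*d^2 + 1.74*d + 3.98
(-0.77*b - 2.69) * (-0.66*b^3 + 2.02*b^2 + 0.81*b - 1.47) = 0.5082*b^4 + 0.22*b^3 - 6.0575*b^2 - 1.047*b + 3.9543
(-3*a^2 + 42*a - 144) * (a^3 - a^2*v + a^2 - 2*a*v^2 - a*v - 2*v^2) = -3*a^5 + 3*a^4*v + 39*a^4 + 6*a^3*v^2 - 39*a^3*v - 102*a^3 - 78*a^2*v^2 + 102*a^2*v - 144*a^2 + 204*a*v^2 + 144*a*v + 288*v^2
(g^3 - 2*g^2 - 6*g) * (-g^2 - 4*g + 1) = -g^5 - 2*g^4 + 15*g^3 + 22*g^2 - 6*g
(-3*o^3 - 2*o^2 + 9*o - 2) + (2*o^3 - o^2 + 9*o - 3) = -o^3 - 3*o^2 + 18*o - 5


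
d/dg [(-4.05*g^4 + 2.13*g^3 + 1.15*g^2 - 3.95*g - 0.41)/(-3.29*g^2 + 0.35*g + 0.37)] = (26.649*g^5 - 11.2602*g^4 - 4.503*g^3 - 10.2287*g^2 - 1.8468*g - 1.318)/(10.8241*g^4 - 2.303*g^3 - 2.3121*g^2 + 0.259*g + 0.1369)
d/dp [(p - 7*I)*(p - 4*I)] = 2*p - 11*I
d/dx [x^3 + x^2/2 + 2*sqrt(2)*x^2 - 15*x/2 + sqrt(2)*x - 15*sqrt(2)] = 3*x^2 + x + 4*sqrt(2)*x - 15/2 + sqrt(2)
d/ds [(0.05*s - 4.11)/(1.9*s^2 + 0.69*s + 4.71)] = (-0.095*s^2 + 15.618*s + 3.0714)/(3.61*s^4 + 2.622*s^3 + 18.3741*s^2 + 6.4998*s + 22.1841)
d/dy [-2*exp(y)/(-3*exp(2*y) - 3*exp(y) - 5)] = (10 - 6*exp(2*y))*exp(y)/(9*exp(4*y) + 18*exp(3*y) + 39*exp(2*y) + 30*exp(y) + 25)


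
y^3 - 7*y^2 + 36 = (y - 6)*(y - 3)*(y + 2)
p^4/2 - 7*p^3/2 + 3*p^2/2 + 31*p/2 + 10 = (p/2 + 1/2)*(p - 5)*(p - 4)*(p + 1)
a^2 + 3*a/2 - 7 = (a - 2)*(a + 7/2)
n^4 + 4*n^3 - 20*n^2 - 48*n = n*(n - 4)*(n + 2)*(n + 6)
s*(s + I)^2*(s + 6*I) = s^4 + 8*I*s^3 - 13*s^2 - 6*I*s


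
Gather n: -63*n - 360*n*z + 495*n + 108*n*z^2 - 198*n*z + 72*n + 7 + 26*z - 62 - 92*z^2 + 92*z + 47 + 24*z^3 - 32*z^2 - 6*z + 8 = n*(108*z^2 - 558*z + 504) + 24*z^3 - 124*z^2 + 112*z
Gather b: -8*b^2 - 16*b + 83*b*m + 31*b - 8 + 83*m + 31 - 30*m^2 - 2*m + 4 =-8*b^2 + b*(83*m + 15) - 30*m^2 + 81*m + 27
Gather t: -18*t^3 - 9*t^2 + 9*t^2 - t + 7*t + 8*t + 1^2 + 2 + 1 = -18*t^3 + 14*t + 4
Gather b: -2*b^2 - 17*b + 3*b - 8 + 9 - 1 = -2*b^2 - 14*b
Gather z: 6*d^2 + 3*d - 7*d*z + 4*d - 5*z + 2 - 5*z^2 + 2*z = 6*d^2 + 7*d - 5*z^2 + z*(-7*d - 3) + 2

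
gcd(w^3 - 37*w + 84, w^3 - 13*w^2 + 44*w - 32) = w - 4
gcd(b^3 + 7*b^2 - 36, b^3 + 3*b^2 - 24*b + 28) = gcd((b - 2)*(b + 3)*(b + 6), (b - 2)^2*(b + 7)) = b - 2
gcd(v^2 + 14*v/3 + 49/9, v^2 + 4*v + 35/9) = v + 7/3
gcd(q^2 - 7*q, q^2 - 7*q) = q^2 - 7*q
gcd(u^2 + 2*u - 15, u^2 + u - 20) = u + 5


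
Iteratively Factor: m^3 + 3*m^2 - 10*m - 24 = (m + 2)*(m^2 + m - 12) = (m + 2)*(m + 4)*(m - 3)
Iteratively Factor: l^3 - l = (l - 1)*(l^2 + l) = l*(l - 1)*(l + 1)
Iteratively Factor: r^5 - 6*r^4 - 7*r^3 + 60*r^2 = (r)*(r^4 - 6*r^3 - 7*r^2 + 60*r) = r*(r - 5)*(r^3 - r^2 - 12*r) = r*(r - 5)*(r + 3)*(r^2 - 4*r) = r^2*(r - 5)*(r + 3)*(r - 4)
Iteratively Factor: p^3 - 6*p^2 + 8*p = (p - 2)*(p^2 - 4*p) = (p - 4)*(p - 2)*(p)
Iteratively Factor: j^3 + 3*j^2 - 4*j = (j - 1)*(j^2 + 4*j) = (j - 1)*(j + 4)*(j)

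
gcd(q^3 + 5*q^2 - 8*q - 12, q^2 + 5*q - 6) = q + 6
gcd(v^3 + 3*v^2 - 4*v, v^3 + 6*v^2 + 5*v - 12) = v^2 + 3*v - 4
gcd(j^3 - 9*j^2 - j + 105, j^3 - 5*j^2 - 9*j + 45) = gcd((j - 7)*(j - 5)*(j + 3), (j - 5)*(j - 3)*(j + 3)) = j^2 - 2*j - 15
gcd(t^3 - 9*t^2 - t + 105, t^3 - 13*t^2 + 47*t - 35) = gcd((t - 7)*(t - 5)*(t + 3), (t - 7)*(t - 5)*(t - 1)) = t^2 - 12*t + 35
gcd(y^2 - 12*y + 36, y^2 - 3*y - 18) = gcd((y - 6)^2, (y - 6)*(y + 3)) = y - 6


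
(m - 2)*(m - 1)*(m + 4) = m^3 + m^2 - 10*m + 8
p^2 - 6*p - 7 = (p - 7)*(p + 1)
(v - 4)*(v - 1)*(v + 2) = v^3 - 3*v^2 - 6*v + 8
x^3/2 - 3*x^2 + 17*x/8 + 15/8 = (x/2 + 1/4)*(x - 5)*(x - 3/2)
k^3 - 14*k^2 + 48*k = k*(k - 8)*(k - 6)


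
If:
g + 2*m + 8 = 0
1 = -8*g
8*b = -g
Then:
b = 1/64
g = -1/8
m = -63/16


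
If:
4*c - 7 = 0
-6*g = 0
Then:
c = 7/4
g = 0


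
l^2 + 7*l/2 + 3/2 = (l + 1/2)*(l + 3)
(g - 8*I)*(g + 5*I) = g^2 - 3*I*g + 40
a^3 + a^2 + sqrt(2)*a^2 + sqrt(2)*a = a*(a + 1)*(a + sqrt(2))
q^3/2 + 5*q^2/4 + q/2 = q*(q/2 + 1)*(q + 1/2)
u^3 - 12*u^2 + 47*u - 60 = (u - 5)*(u - 4)*(u - 3)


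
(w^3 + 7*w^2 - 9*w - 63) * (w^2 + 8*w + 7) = w^5 + 15*w^4 + 54*w^3 - 86*w^2 - 567*w - 441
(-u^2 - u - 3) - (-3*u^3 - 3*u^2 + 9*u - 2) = 3*u^3 + 2*u^2 - 10*u - 1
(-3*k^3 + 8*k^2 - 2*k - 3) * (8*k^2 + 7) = -24*k^5 + 64*k^4 - 37*k^3 + 32*k^2 - 14*k - 21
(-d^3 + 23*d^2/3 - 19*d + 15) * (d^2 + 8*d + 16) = -d^5 - d^4/3 + 79*d^3/3 - 43*d^2/3 - 184*d + 240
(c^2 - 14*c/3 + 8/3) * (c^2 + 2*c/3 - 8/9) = c^4 - 4*c^3 - 4*c^2/3 + 160*c/27 - 64/27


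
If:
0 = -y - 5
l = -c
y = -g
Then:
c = -l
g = 5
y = -5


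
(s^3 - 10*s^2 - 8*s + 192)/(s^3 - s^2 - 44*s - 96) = (s - 6)/(s + 3)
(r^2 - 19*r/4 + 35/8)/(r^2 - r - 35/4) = (4*r - 5)/(2*(2*r + 5))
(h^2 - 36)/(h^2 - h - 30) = (h + 6)/(h + 5)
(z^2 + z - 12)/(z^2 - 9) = (z + 4)/(z + 3)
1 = 1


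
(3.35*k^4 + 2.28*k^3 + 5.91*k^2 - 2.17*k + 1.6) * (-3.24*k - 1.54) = -10.854*k^5 - 12.5462*k^4 - 22.6596*k^3 - 2.0706*k^2 - 1.8422*k - 2.464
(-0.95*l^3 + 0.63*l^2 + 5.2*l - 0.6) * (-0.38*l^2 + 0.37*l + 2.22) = 0.361*l^5 - 0.5909*l^4 - 3.8519*l^3 + 3.5506*l^2 + 11.322*l - 1.332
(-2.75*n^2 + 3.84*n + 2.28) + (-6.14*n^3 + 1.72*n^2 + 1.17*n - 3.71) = -6.14*n^3 - 1.03*n^2 + 5.01*n - 1.43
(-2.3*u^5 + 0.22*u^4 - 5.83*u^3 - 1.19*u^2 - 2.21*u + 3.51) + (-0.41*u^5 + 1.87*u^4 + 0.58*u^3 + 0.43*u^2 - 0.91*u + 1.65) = -2.71*u^5 + 2.09*u^4 - 5.25*u^3 - 0.76*u^2 - 3.12*u + 5.16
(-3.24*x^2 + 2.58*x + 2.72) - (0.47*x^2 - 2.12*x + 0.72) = -3.71*x^2 + 4.7*x + 2.0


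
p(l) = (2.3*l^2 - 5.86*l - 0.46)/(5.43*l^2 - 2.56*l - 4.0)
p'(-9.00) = 0.01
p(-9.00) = 0.52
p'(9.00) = 0.01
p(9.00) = 0.32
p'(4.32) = 0.06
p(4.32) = 0.20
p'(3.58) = 0.10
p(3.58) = 0.14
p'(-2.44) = 0.18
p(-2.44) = 0.80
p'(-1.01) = 3.66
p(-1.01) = 1.89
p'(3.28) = 0.12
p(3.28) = 0.11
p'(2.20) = 0.43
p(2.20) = -0.13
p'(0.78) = 3.80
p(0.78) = 1.35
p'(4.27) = 0.06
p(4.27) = 0.20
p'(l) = (2.56 - 10.86*l)*(2.3*l^2 - 5.86*l - 0.46)/(5.43*l^2 - 2.56*l - 4.0)^2 + (4.6*l - 5.86)/(5.43*l^2 - 2.56*l - 4.0) = (25.9318*l^2 - 13.4044*l + 22.2624)/(29.4849*l^4 - 27.8016*l^3 - 36.8864*l^2 + 20.48*l + 16.0)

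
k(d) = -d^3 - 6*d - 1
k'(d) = -3*d^2 - 6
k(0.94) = -7.47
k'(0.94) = -8.65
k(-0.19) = 0.15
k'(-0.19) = -6.11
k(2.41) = -29.46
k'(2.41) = -23.42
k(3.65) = -71.53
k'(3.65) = -45.97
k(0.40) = -3.46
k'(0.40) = -6.48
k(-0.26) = 0.58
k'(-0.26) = -6.20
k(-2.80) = 37.75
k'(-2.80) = -29.52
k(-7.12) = 402.66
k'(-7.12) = -158.08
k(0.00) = -1.00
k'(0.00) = -6.00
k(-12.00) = 1799.00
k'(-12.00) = -438.00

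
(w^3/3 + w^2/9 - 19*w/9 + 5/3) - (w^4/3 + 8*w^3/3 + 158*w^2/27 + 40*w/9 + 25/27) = -w^4/3 - 7*w^3/3 - 155*w^2/27 - 59*w/9 + 20/27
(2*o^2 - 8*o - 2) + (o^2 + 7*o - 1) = 3*o^2 - o - 3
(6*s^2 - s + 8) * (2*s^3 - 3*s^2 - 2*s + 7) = 12*s^5 - 20*s^4 + 7*s^3 + 20*s^2 - 23*s + 56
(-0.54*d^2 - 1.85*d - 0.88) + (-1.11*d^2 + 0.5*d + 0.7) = -1.65*d^2 - 1.35*d - 0.18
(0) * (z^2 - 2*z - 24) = 0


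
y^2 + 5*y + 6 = (y + 2)*(y + 3)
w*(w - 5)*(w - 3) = w^3 - 8*w^2 + 15*w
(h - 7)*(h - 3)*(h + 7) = h^3 - 3*h^2 - 49*h + 147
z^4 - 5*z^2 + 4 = (z - 2)*(z - 1)*(z + 1)*(z + 2)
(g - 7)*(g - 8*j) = g^2 - 8*g*j - 7*g + 56*j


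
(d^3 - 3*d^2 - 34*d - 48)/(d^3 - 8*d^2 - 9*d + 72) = (d + 2)/(d - 3)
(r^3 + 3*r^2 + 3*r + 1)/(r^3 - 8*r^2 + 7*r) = (r^3 + 3*r^2 + 3*r + 1)/(r*(r^2 - 8*r + 7))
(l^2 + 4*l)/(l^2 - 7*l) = (l + 4)/(l - 7)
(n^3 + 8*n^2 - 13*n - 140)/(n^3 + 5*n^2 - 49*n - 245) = (n - 4)/(n - 7)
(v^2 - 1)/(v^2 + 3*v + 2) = (v - 1)/(v + 2)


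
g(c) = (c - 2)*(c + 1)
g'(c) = 2*c - 1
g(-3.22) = 11.59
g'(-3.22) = -7.44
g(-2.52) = 6.87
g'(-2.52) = -6.04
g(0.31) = -2.21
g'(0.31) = -0.38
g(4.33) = 12.42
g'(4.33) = 7.66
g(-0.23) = -1.72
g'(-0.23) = -1.46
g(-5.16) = 29.79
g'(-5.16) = -11.32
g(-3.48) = 13.59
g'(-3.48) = -7.96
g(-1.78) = 2.95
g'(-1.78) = -4.56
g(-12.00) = 154.00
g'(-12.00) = -25.00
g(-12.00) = 154.00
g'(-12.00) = -25.00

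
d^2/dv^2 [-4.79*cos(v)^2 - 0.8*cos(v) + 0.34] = 0.8*cos(v) + 9.58*cos(2*v)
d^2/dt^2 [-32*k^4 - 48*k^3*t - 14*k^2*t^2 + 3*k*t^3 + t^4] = -28*k^2 + 18*k*t + 12*t^2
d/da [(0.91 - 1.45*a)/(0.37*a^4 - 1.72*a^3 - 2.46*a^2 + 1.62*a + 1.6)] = (1.6095*a^4 - 6.3348*a^3 + 1.1286*a^2 + 4.4772*a - 3.7942)/(0.1369*a^8 - 1.2728*a^7 + 1.138*a^6 + 9.6612*a^5 + 1.6628*a^4 - 13.4744*a^3 - 5.2476*a^2 + 5.184*a + 2.56)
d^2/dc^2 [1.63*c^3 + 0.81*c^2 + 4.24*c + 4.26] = 9.78*c + 1.62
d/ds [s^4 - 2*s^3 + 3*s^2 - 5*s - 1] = 4*s^3 - 6*s^2 + 6*s - 5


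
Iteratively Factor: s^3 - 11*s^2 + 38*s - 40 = (s - 5)*(s^2 - 6*s + 8) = (s - 5)*(s - 2)*(s - 4)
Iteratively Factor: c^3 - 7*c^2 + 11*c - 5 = (c - 5)*(c^2 - 2*c + 1) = (c - 5)*(c - 1)*(c - 1)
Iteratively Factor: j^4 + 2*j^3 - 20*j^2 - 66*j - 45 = (j + 3)*(j^3 - j^2 - 17*j - 15) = (j - 5)*(j + 3)*(j^2 + 4*j + 3) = (j - 5)*(j + 3)^2*(j + 1)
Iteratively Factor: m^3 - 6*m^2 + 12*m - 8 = (m - 2)*(m^2 - 4*m + 4) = (m - 2)^2*(m - 2)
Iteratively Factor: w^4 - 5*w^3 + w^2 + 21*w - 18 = (w + 2)*(w^3 - 7*w^2 + 15*w - 9) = (w - 1)*(w + 2)*(w^2 - 6*w + 9) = (w - 3)*(w - 1)*(w + 2)*(w - 3)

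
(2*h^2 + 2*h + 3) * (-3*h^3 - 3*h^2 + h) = -6*h^5 - 12*h^4 - 13*h^3 - 7*h^2 + 3*h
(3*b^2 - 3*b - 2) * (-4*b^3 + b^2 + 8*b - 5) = -12*b^5 + 15*b^4 + 29*b^3 - 41*b^2 - b + 10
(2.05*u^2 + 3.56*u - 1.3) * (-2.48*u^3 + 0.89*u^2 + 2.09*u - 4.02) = -5.084*u^5 - 7.0043*u^4 + 10.6769*u^3 - 1.9576*u^2 - 17.0282*u + 5.226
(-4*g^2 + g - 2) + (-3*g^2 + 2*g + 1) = -7*g^2 + 3*g - 1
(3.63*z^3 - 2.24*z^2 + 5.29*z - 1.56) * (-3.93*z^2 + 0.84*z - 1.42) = -14.2659*z^5 + 11.8524*z^4 - 27.8259*z^3 + 13.7552*z^2 - 8.8222*z + 2.2152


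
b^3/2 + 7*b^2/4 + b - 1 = (b/2 + 1)*(b - 1/2)*(b + 2)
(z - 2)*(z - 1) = z^2 - 3*z + 2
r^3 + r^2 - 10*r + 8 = (r - 2)*(r - 1)*(r + 4)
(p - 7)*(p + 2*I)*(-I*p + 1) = -I*p^3 + 3*p^2 + 7*I*p^2 - 21*p + 2*I*p - 14*I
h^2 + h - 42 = (h - 6)*(h + 7)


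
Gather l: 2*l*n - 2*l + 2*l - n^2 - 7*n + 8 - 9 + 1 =2*l*n - n^2 - 7*n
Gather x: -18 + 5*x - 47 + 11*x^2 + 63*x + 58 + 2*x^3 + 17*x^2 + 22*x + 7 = 2*x^3 + 28*x^2 + 90*x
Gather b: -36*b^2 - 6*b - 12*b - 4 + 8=-36*b^2 - 18*b + 4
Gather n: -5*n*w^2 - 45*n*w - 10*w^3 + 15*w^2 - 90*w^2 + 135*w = n*(-5*w^2 - 45*w) - 10*w^3 - 75*w^2 + 135*w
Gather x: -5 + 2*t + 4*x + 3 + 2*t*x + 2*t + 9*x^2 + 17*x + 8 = 4*t + 9*x^2 + x*(2*t + 21) + 6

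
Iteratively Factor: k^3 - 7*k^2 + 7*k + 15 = (k - 5)*(k^2 - 2*k - 3) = (k - 5)*(k - 3)*(k + 1)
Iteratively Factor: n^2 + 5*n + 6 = (n + 2)*(n + 3)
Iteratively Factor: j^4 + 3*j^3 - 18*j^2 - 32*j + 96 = (j - 3)*(j^3 + 6*j^2 - 32) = (j - 3)*(j + 4)*(j^2 + 2*j - 8) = (j - 3)*(j + 4)^2*(j - 2)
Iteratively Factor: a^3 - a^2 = (a)*(a^2 - a) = a*(a - 1)*(a)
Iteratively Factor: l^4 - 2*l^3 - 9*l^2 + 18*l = (l)*(l^3 - 2*l^2 - 9*l + 18) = l*(l - 3)*(l^2 + l - 6) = l*(l - 3)*(l + 3)*(l - 2)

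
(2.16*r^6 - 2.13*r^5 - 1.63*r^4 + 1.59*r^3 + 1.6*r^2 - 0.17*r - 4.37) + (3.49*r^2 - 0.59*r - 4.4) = 2.16*r^6 - 2.13*r^5 - 1.63*r^4 + 1.59*r^3 + 5.09*r^2 - 0.76*r - 8.77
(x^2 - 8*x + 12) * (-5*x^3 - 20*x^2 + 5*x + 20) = -5*x^5 + 20*x^4 + 105*x^3 - 260*x^2 - 100*x + 240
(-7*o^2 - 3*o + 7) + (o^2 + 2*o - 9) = -6*o^2 - o - 2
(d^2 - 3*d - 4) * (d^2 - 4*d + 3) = d^4 - 7*d^3 + 11*d^2 + 7*d - 12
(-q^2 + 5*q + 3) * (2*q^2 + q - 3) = -2*q^4 + 9*q^3 + 14*q^2 - 12*q - 9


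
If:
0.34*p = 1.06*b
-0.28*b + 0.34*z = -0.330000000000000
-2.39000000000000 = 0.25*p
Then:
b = -3.07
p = -9.56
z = -3.50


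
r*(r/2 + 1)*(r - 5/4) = r^3/2 + 3*r^2/8 - 5*r/4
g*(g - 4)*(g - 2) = g^3 - 6*g^2 + 8*g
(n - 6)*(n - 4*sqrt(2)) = n^2 - 6*n - 4*sqrt(2)*n + 24*sqrt(2)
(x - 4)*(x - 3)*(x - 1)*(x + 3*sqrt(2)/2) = x^4 - 8*x^3 + 3*sqrt(2)*x^3/2 - 12*sqrt(2)*x^2 + 19*x^2 - 12*x + 57*sqrt(2)*x/2 - 18*sqrt(2)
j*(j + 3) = j^2 + 3*j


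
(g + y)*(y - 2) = g*y - 2*g + y^2 - 2*y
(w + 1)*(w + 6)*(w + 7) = w^3 + 14*w^2 + 55*w + 42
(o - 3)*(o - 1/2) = o^2 - 7*o/2 + 3/2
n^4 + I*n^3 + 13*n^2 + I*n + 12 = (n - 3*I)*(n - I)*(n + I)*(n + 4*I)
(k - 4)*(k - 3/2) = k^2 - 11*k/2 + 6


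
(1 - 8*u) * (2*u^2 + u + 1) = -16*u^3 - 6*u^2 - 7*u + 1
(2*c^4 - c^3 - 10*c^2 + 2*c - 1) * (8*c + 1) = 16*c^5 - 6*c^4 - 81*c^3 + 6*c^2 - 6*c - 1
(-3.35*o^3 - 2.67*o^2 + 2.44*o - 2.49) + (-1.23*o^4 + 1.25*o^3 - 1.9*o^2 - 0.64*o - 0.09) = -1.23*o^4 - 2.1*o^3 - 4.57*o^2 + 1.8*o - 2.58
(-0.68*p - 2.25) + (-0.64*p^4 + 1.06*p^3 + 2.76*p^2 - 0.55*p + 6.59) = -0.64*p^4 + 1.06*p^3 + 2.76*p^2 - 1.23*p + 4.34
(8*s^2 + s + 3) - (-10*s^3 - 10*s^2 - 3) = 10*s^3 + 18*s^2 + s + 6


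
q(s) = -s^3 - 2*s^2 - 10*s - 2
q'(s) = -3*s^2 - 4*s - 10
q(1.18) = -18.23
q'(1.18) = -18.90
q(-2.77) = 31.61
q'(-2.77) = -21.94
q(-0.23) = 0.21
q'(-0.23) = -9.24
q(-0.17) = -0.35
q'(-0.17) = -9.41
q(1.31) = -20.78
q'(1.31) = -20.39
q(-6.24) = 225.50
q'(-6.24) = -101.85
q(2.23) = -45.34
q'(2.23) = -33.84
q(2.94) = -74.10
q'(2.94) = -47.69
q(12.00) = -2138.00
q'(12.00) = -490.00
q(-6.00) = 202.00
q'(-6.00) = -94.00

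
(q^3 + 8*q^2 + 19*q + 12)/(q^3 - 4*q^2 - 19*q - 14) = (q^2 + 7*q + 12)/(q^2 - 5*q - 14)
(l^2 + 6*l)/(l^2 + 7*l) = (l + 6)/(l + 7)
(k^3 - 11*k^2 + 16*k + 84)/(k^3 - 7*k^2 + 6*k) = (k^2 - 5*k - 14)/(k*(k - 1))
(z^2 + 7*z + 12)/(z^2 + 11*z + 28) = (z + 3)/(z + 7)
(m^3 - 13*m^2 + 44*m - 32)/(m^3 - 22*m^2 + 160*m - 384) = (m^2 - 5*m + 4)/(m^2 - 14*m + 48)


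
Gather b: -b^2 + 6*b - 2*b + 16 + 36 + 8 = -b^2 + 4*b + 60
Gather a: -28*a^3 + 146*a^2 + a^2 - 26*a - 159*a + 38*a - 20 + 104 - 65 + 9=-28*a^3 + 147*a^2 - 147*a + 28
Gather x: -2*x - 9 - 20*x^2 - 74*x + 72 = -20*x^2 - 76*x + 63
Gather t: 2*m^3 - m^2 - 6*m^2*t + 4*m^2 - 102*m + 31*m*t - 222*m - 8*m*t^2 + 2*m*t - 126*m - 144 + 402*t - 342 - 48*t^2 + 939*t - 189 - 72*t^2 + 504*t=2*m^3 + 3*m^2 - 450*m + t^2*(-8*m - 120) + t*(-6*m^2 + 33*m + 1845) - 675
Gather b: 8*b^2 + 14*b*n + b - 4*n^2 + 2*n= 8*b^2 + b*(14*n + 1) - 4*n^2 + 2*n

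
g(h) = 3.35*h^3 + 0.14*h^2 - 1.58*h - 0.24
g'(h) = 10.05*h^2 + 0.28*h - 1.58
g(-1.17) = -3.57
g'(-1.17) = 11.85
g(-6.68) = -982.00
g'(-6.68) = 445.00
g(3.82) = 182.51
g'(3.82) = 146.14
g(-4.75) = -348.60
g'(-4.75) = 223.84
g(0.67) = -0.23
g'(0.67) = 3.12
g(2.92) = 79.75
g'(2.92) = 84.93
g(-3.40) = -124.92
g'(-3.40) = 113.65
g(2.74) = 65.39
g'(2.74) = 74.64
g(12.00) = 5789.76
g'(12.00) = 1448.98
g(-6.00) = -709.32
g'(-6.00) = 358.54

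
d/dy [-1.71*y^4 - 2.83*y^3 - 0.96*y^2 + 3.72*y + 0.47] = -6.84*y^3 - 8.49*y^2 - 1.92*y + 3.72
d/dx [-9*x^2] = -18*x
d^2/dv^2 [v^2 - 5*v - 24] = 2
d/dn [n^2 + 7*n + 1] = 2*n + 7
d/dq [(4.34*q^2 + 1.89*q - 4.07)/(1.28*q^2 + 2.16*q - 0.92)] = (6.9552*q^2 + 2.4336*q + 7.0524)/(1.6384*q^4 + 5.5296*q^3 + 2.3104*q^2 - 3.9744*q + 0.8464)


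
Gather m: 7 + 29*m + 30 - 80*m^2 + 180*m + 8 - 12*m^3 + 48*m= -12*m^3 - 80*m^2 + 257*m + 45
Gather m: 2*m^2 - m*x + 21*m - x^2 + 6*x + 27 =2*m^2 + m*(21 - x) - x^2 + 6*x + 27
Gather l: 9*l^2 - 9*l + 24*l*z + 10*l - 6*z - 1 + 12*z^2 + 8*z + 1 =9*l^2 + l*(24*z + 1) + 12*z^2 + 2*z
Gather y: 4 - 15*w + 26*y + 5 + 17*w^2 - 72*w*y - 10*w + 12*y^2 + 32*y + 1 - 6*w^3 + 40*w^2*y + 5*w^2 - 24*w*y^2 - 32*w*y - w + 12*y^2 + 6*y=-6*w^3 + 22*w^2 - 26*w + y^2*(24 - 24*w) + y*(40*w^2 - 104*w + 64) + 10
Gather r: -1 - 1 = -2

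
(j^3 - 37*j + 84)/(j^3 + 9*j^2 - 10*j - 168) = (j - 3)/(j + 6)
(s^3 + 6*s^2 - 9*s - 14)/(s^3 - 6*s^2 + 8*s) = (s^2 + 8*s + 7)/(s*(s - 4))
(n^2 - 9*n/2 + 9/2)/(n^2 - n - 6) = (n - 3/2)/(n + 2)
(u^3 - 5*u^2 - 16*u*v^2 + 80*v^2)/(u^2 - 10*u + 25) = (u^2 - 16*v^2)/(u - 5)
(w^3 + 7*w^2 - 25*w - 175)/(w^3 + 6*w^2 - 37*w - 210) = (w - 5)/(w - 6)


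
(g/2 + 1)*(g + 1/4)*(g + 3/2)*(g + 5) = g^4/2 + 35*g^3/8 + 181*g^2/16 + 161*g/16 + 15/8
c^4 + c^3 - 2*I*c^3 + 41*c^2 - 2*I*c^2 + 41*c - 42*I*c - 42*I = (c + 1)*(c - 7*I)*(c - I)*(c + 6*I)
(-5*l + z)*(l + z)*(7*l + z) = -35*l^3 - 33*l^2*z + 3*l*z^2 + z^3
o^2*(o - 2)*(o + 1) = o^4 - o^3 - 2*o^2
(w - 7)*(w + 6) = w^2 - w - 42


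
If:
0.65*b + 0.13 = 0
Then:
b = -0.20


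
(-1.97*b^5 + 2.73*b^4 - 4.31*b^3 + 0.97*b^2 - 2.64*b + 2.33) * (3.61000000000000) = -7.1117*b^5 + 9.8553*b^4 - 15.5591*b^3 + 3.5017*b^2 - 9.5304*b + 8.4113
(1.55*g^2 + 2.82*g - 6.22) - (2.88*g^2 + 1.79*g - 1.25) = -1.33*g^2 + 1.03*g - 4.97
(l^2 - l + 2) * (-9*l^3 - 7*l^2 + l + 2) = -9*l^5 + 2*l^4 - 10*l^3 - 13*l^2 + 4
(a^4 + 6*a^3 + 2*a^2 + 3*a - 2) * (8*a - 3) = 8*a^5 + 45*a^4 - 2*a^3 + 18*a^2 - 25*a + 6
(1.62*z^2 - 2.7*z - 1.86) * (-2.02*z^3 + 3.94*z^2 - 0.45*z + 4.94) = -3.2724*z^5 + 11.8368*z^4 - 7.6098*z^3 + 1.8894*z^2 - 12.501*z - 9.1884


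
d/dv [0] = 0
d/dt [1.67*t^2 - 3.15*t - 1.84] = 3.34*t - 3.15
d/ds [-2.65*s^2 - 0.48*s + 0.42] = -5.3*s - 0.48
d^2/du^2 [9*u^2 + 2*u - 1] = 18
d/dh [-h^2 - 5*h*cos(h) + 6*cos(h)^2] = 5*h*sin(h) - 2*h - 6*sin(2*h) - 5*cos(h)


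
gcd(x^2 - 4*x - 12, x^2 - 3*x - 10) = x + 2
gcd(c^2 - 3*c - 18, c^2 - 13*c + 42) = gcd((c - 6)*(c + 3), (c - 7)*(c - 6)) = c - 6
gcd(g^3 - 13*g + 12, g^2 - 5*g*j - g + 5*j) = g - 1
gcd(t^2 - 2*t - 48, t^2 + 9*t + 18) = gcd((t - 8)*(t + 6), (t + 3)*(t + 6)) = t + 6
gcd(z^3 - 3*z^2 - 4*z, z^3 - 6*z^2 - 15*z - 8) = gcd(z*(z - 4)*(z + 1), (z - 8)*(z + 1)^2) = z + 1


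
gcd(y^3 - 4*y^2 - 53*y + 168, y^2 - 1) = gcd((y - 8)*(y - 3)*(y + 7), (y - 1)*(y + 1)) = 1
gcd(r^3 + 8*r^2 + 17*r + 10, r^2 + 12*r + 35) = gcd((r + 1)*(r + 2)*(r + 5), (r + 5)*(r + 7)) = r + 5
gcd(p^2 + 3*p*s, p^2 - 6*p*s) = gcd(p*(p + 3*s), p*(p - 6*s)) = p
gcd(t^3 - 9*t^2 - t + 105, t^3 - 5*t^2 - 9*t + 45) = t^2 - 2*t - 15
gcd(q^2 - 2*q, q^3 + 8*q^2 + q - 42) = q - 2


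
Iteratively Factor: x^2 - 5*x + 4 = (x - 1)*(x - 4)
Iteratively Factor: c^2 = (c)*(c)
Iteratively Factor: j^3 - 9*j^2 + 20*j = (j - 5)*(j^2 - 4*j) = j*(j - 5)*(j - 4)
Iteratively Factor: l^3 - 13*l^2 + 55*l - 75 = (l - 5)*(l^2 - 8*l + 15) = (l - 5)*(l - 3)*(l - 5)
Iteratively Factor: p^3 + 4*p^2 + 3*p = (p + 1)*(p^2 + 3*p) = (p + 1)*(p + 3)*(p)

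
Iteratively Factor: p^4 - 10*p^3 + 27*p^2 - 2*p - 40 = (p - 4)*(p^3 - 6*p^2 + 3*p + 10) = (p - 4)*(p - 2)*(p^2 - 4*p - 5) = (p - 5)*(p - 4)*(p - 2)*(p + 1)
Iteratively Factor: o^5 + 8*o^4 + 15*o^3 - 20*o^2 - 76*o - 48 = (o + 2)*(o^4 + 6*o^3 + 3*o^2 - 26*o - 24) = (o + 2)*(o + 4)*(o^3 + 2*o^2 - 5*o - 6) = (o + 2)*(o + 3)*(o + 4)*(o^2 - o - 2) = (o + 1)*(o + 2)*(o + 3)*(o + 4)*(o - 2)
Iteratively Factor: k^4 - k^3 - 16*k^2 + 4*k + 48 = (k - 2)*(k^3 + k^2 - 14*k - 24) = (k - 2)*(k + 3)*(k^2 - 2*k - 8) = (k - 4)*(k - 2)*(k + 3)*(k + 2)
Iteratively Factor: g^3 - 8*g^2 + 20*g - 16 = (g - 2)*(g^2 - 6*g + 8) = (g - 2)^2*(g - 4)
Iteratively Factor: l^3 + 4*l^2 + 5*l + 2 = (l + 2)*(l^2 + 2*l + 1) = (l + 1)*(l + 2)*(l + 1)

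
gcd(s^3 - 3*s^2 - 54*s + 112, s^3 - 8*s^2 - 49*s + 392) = s^2 - s - 56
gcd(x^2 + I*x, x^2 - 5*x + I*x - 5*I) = x + I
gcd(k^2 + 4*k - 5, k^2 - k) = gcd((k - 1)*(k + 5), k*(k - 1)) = k - 1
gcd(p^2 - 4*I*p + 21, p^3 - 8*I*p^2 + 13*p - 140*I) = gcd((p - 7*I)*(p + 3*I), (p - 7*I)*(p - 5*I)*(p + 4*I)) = p - 7*I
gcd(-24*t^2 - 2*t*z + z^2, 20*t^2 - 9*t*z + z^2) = 1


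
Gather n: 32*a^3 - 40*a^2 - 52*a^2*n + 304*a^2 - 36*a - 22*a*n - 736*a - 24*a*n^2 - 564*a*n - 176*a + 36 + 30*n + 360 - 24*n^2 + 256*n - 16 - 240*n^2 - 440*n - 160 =32*a^3 + 264*a^2 - 948*a + n^2*(-24*a - 264) + n*(-52*a^2 - 586*a - 154) + 220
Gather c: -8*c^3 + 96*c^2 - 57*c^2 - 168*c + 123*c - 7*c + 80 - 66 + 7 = -8*c^3 + 39*c^2 - 52*c + 21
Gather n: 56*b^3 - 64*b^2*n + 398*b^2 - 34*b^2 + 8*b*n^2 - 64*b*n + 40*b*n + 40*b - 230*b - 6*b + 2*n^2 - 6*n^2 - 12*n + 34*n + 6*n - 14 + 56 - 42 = 56*b^3 + 364*b^2 - 196*b + n^2*(8*b - 4) + n*(-64*b^2 - 24*b + 28)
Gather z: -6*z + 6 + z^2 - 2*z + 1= z^2 - 8*z + 7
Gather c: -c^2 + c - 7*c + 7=-c^2 - 6*c + 7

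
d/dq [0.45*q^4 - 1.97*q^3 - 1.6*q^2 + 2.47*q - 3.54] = 1.8*q^3 - 5.91*q^2 - 3.2*q + 2.47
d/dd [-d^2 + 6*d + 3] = 6 - 2*d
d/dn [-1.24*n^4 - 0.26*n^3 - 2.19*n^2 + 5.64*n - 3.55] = -4.96*n^3 - 0.78*n^2 - 4.38*n + 5.64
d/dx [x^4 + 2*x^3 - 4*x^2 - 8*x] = 4*x^3 + 6*x^2 - 8*x - 8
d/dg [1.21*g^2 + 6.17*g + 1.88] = 2.42*g + 6.17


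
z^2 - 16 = (z - 4)*(z + 4)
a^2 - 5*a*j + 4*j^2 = (a - 4*j)*(a - j)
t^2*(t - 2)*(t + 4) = t^4 + 2*t^3 - 8*t^2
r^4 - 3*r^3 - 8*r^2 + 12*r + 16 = (r - 4)*(r - 2)*(r + 1)*(r + 2)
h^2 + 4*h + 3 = (h + 1)*(h + 3)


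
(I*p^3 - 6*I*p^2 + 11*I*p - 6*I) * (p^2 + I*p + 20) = I*p^5 - p^4 - 6*I*p^4 + 6*p^3 + 31*I*p^3 - 11*p^2 - 126*I*p^2 + 6*p + 220*I*p - 120*I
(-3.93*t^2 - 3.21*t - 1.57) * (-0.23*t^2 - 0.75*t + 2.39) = 0.9039*t^4 + 3.6858*t^3 - 6.6241*t^2 - 6.4944*t - 3.7523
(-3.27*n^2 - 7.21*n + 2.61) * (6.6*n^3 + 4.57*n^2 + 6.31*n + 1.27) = -21.582*n^5 - 62.5299*n^4 - 36.3574*n^3 - 37.7203*n^2 + 7.3124*n + 3.3147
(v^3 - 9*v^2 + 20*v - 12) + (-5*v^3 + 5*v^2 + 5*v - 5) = -4*v^3 - 4*v^2 + 25*v - 17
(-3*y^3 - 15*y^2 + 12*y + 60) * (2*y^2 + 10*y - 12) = -6*y^5 - 60*y^4 - 90*y^3 + 420*y^2 + 456*y - 720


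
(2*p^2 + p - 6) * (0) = 0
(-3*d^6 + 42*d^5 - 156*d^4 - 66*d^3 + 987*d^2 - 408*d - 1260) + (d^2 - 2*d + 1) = -3*d^6 + 42*d^5 - 156*d^4 - 66*d^3 + 988*d^2 - 410*d - 1259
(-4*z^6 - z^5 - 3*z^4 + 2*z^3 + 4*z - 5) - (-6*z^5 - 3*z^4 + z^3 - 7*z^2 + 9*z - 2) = -4*z^6 + 5*z^5 + z^3 + 7*z^2 - 5*z - 3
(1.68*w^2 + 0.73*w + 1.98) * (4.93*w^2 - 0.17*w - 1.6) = 8.2824*w^4 + 3.3133*w^3 + 6.9493*w^2 - 1.5046*w - 3.168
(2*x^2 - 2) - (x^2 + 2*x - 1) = x^2 - 2*x - 1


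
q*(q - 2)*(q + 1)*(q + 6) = q^4 + 5*q^3 - 8*q^2 - 12*q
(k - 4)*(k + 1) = k^2 - 3*k - 4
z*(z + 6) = z^2 + 6*z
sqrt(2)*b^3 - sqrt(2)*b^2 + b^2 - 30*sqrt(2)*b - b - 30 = (b - 6)*(b + 5)*(sqrt(2)*b + 1)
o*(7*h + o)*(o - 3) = 7*h*o^2 - 21*h*o + o^3 - 3*o^2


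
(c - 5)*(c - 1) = c^2 - 6*c + 5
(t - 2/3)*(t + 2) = t^2 + 4*t/3 - 4/3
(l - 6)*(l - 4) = l^2 - 10*l + 24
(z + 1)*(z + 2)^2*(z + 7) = z^4 + 12*z^3 + 43*z^2 + 60*z + 28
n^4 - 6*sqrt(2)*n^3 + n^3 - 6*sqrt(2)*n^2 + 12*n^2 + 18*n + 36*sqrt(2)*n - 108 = (n - 2)*(n + 3)*(n - 3*sqrt(2))^2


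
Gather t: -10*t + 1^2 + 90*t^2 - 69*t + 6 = 90*t^2 - 79*t + 7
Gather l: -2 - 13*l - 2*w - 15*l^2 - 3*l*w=-15*l^2 + l*(-3*w - 13) - 2*w - 2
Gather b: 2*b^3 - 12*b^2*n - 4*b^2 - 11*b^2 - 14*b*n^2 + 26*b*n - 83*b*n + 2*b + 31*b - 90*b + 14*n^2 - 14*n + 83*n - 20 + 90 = 2*b^3 + b^2*(-12*n - 15) + b*(-14*n^2 - 57*n - 57) + 14*n^2 + 69*n + 70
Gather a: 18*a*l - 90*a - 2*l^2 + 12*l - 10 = a*(18*l - 90) - 2*l^2 + 12*l - 10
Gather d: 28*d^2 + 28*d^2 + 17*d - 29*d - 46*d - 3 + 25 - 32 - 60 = 56*d^2 - 58*d - 70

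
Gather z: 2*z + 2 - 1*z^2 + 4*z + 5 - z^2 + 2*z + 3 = -2*z^2 + 8*z + 10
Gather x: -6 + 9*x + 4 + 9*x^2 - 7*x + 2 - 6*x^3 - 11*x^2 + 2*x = -6*x^3 - 2*x^2 + 4*x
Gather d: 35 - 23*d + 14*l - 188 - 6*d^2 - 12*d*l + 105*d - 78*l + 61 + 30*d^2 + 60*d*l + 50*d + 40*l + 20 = 24*d^2 + d*(48*l + 132) - 24*l - 72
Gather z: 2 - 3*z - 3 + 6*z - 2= 3*z - 3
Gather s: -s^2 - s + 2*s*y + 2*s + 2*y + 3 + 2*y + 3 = -s^2 + s*(2*y + 1) + 4*y + 6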